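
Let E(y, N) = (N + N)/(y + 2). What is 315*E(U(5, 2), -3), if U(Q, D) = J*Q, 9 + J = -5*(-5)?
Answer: -945/41 ≈ -23.049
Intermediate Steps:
J = 16 (J = -9 - 5*(-5) = -9 + 25 = 16)
U(Q, D) = 16*Q
E(y, N) = 2*N/(2 + y) (E(y, N) = (2*N)/(2 + y) = 2*N/(2 + y))
315*E(U(5, 2), -3) = 315*(2*(-3)/(2 + 16*5)) = 315*(2*(-3)/(2 + 80)) = 315*(2*(-3)/82) = 315*(2*(-3)*(1/82)) = 315*(-3/41) = -945/41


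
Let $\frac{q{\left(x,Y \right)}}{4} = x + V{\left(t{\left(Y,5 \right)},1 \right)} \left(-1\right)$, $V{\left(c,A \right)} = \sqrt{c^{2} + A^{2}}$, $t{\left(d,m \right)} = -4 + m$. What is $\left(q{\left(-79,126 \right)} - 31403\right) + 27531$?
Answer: $-4188 - 4 \sqrt{2} \approx -4193.7$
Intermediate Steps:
$V{\left(c,A \right)} = \sqrt{A^{2} + c^{2}}$
$q{\left(x,Y \right)} = - 4 \sqrt{2} + 4 x$ ($q{\left(x,Y \right)} = 4 \left(x + \sqrt{1^{2} + \left(-4 + 5\right)^{2}} \left(-1\right)\right) = 4 \left(x + \sqrt{1 + 1^{2}} \left(-1\right)\right) = 4 \left(x + \sqrt{1 + 1} \left(-1\right)\right) = 4 \left(x + \sqrt{2} \left(-1\right)\right) = 4 \left(x - \sqrt{2}\right) = - 4 \sqrt{2} + 4 x$)
$\left(q{\left(-79,126 \right)} - 31403\right) + 27531 = \left(\left(- 4 \sqrt{2} + 4 \left(-79\right)\right) - 31403\right) + 27531 = \left(\left(- 4 \sqrt{2} - 316\right) - 31403\right) + 27531 = \left(\left(-316 - 4 \sqrt{2}\right) - 31403\right) + 27531 = \left(-31719 - 4 \sqrt{2}\right) + 27531 = -4188 - 4 \sqrt{2}$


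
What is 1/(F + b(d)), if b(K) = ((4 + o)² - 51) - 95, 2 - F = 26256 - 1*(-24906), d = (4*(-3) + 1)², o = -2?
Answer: -1/51302 ≈ -1.9492e-5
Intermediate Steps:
d = 121 (d = (-12 + 1)² = (-11)² = 121)
F = -51160 (F = 2 - (26256 - 1*(-24906)) = 2 - (26256 + 24906) = 2 - 1*51162 = 2 - 51162 = -51160)
b(K) = -142 (b(K) = ((4 - 2)² - 51) - 95 = (2² - 51) - 95 = (4 - 51) - 95 = -47 - 95 = -142)
1/(F + b(d)) = 1/(-51160 - 142) = 1/(-51302) = -1/51302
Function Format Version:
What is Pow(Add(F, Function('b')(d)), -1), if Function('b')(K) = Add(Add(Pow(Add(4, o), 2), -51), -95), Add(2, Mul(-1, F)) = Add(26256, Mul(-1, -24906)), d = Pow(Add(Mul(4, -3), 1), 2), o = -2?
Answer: Rational(-1, 51302) ≈ -1.9492e-5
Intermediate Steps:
d = 121 (d = Pow(Add(-12, 1), 2) = Pow(-11, 2) = 121)
F = -51160 (F = Add(2, Mul(-1, Add(26256, Mul(-1, -24906)))) = Add(2, Mul(-1, Add(26256, 24906))) = Add(2, Mul(-1, 51162)) = Add(2, -51162) = -51160)
Function('b')(K) = -142 (Function('b')(K) = Add(Add(Pow(Add(4, -2), 2), -51), -95) = Add(Add(Pow(2, 2), -51), -95) = Add(Add(4, -51), -95) = Add(-47, -95) = -142)
Pow(Add(F, Function('b')(d)), -1) = Pow(Add(-51160, -142), -1) = Pow(-51302, -1) = Rational(-1, 51302)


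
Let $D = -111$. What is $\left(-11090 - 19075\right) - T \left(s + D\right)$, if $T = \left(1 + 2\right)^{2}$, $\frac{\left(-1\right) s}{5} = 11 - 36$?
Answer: $-30291$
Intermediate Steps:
$s = 125$ ($s = - 5 \left(11 - 36\right) = \left(-5\right) \left(-25\right) = 125$)
$T = 9$ ($T = 3^{2} = 9$)
$\left(-11090 - 19075\right) - T \left(s + D\right) = \left(-11090 - 19075\right) - 9 \left(125 - 111\right) = \left(-11090 - 19075\right) - 9 \cdot 14 = -30165 - 126 = -30291$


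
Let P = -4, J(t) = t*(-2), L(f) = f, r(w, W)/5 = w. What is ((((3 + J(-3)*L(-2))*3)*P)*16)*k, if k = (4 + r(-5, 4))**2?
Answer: 762048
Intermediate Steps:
r(w, W) = 5*w
J(t) = -2*t
k = 441 (k = (4 + 5*(-5))**2 = (4 - 25)**2 = (-21)**2 = 441)
((((3 + J(-3)*L(-2))*3)*P)*16)*k = ((((3 - 2*(-3)*(-2))*3)*(-4))*16)*441 = ((((3 + 6*(-2))*3)*(-4))*16)*441 = ((((3 - 12)*3)*(-4))*16)*441 = ((-9*3*(-4))*16)*441 = (-27*(-4)*16)*441 = (108*16)*441 = 1728*441 = 762048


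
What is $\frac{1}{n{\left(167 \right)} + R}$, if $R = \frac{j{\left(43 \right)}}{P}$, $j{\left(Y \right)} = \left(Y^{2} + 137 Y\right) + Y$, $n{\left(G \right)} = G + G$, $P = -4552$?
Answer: $\frac{4552}{1512585} \approx 0.0030094$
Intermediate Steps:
$n{\left(G \right)} = 2 G$
$j{\left(Y \right)} = Y^{2} + 138 Y$
$R = - \frac{7783}{4552}$ ($R = \frac{43 \left(138 + 43\right)}{-4552} = 43 \cdot 181 \left(- \frac{1}{4552}\right) = 7783 \left(- \frac{1}{4552}\right) = - \frac{7783}{4552} \approx -1.7098$)
$\frac{1}{n{\left(167 \right)} + R} = \frac{1}{2 \cdot 167 - \frac{7783}{4552}} = \frac{1}{334 - \frac{7783}{4552}} = \frac{1}{\frac{1512585}{4552}} = \frac{4552}{1512585}$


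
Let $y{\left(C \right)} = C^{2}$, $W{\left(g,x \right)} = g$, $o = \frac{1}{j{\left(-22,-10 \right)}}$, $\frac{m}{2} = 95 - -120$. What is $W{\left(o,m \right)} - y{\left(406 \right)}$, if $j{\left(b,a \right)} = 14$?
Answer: $- \frac{2307703}{14} \approx -1.6484 \cdot 10^{5}$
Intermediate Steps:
$m = 430$ ($m = 2 \left(95 - -120\right) = 2 \left(95 + 120\right) = 2 \cdot 215 = 430$)
$o = \frac{1}{14} \approx 0.071429$
$W{\left(o,m \right)} - y{\left(406 \right)} = \frac{1}{14} - 406^{2} = \frac{1}{14} - 164836 = - \frac{2307703}{14}$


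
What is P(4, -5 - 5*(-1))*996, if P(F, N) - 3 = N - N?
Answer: 2988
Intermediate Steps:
P(F, N) = 3 (P(F, N) = 3 + (N - N) = 3 + 0 = 3)
P(4, -5 - 5*(-1))*996 = 3*996 = 2988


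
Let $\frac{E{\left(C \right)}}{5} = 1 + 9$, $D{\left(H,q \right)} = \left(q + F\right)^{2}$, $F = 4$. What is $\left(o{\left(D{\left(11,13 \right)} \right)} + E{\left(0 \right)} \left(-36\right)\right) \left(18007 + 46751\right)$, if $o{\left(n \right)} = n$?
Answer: $-97849338$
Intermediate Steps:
$D{\left(H,q \right)} = \left(4 + q\right)^{2}$ ($D{\left(H,q \right)} = \left(q + 4\right)^{2} = \left(4 + q\right)^{2}$)
$E{\left(C \right)} = 50$ ($E{\left(C \right)} = 5 \left(1 + 9\right) = 5 \cdot 10 = 50$)
$\left(o{\left(D{\left(11,13 \right)} \right)} + E{\left(0 \right)} \left(-36\right)\right) \left(18007 + 46751\right) = \left(\left(4 + 13\right)^{2} + 50 \left(-36\right)\right) \left(18007 + 46751\right) = \left(17^{2} - 1800\right) 64758 = \left(289 - 1800\right) 64758 = \left(-1511\right) 64758 = -97849338$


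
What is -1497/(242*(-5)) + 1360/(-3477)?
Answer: 3559469/4207170 ≈ 0.84605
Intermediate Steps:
-1497/(242*(-5)) + 1360/(-3477) = -1497/(-1210) + 1360*(-1/3477) = -1497*(-1/1210) - 1360/3477 = 1497/1210 - 1360/3477 = 3559469/4207170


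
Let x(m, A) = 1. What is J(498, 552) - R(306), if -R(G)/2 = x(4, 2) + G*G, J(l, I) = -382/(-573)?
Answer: 561824/3 ≈ 1.8727e+5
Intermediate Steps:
J(l, I) = 2/3 (J(l, I) = -382*(-1/573) = 2/3)
R(G) = -2 - 2*G**2 (R(G) = -2*(1 + G*G) = -2*(1 + G**2) = -2 - 2*G**2)
J(498, 552) - R(306) = 2/3 - (-2 - 2*306**2) = 2/3 - (-2 - 2*93636) = 2/3 - (-2 - 187272) = 2/3 - 1*(-187274) = 2/3 + 187274 = 561824/3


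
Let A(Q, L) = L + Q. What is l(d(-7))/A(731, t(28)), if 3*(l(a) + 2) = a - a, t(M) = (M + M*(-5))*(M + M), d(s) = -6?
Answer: 2/5541 ≈ 0.00036095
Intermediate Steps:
t(M) = -8*M² (t(M) = (M - 5*M)*(2*M) = (-4*M)*(2*M) = -8*M²)
l(a) = -2 (l(a) = -2 + (a - a)/3 = -2 + (⅓)*0 = -2 + 0 = -2)
l(d(-7))/A(731, t(28)) = -2/(-8*28² + 731) = -2/(-8*784 + 731) = -2/(-6272 + 731) = -2/(-5541) = -2*(-1/5541) = 2/5541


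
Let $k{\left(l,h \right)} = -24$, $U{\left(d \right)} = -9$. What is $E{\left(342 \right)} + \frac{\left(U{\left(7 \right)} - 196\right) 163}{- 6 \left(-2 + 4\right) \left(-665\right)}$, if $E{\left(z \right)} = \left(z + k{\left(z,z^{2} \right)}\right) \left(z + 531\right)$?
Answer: $\frac{443065261}{1596} \approx 2.7761 \cdot 10^{5}$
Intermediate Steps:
$E{\left(z \right)} = \left(-24 + z\right) \left(531 + z\right)$ ($E{\left(z \right)} = \left(z - 24\right) \left(z + 531\right) = \left(-24 + z\right) \left(531 + z\right)$)
$E{\left(342 \right)} + \frac{\left(U{\left(7 \right)} - 196\right) 163}{- 6 \left(-2 + 4\right) \left(-665\right)} = \left(-12744 + 342^{2} + 507 \cdot 342\right) + \frac{\left(-9 - 196\right) 163}{- 6 \left(-2 + 4\right) \left(-665\right)} = \left(-12744 + 116964 + 173394\right) + \frac{\left(-205\right) 163}{\left(-6\right) 2 \left(-665\right)} = 277614 - \frac{33415}{\left(-12\right) \left(-665\right)} = 277614 - \frac{33415}{7980} = 277614 - \frac{6683}{1596} = \frac{443065261}{1596}$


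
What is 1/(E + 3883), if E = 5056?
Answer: 1/8939 ≈ 0.00011187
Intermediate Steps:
1/(E + 3883) = 1/(5056 + 3883) = 1/8939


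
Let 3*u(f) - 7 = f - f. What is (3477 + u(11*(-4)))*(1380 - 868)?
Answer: 5344256/3 ≈ 1.7814e+6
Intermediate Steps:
u(f) = 7/3 (u(f) = 7/3 + (f - f)/3 = 7/3 + (⅓)*0 = 7/3 + 0 = 7/3)
(3477 + u(11*(-4)))*(1380 - 868) = (3477 + 7/3)*(1380 - 868) = (10438/3)*512 = 5344256/3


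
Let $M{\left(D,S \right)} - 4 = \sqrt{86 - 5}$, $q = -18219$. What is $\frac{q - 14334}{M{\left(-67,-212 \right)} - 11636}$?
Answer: $\frac{32553}{11623} \approx 2.8007$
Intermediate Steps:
$M{\left(D,S \right)} = 13$ ($M{\left(D,S \right)} = 4 + \sqrt{86 - 5} = 4 + \sqrt{81} = 4 + 9 = 13$)
$\frac{q - 14334}{M{\left(-67,-212 \right)} - 11636} = \frac{-18219 - 14334}{13 - 11636} = - \frac{32553}{-11623} = \left(-32553\right) \left(- \frac{1}{11623}\right) = \frac{32553}{11623}$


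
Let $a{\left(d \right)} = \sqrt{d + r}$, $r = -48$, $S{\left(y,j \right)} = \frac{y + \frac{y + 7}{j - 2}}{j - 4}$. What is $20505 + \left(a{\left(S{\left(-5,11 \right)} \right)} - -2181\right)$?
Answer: $22686 + \frac{i \sqrt{21469}}{21} \approx 22686.0 + 6.9773 i$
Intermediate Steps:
$S{\left(y,j \right)} = \frac{y + \frac{7 + y}{-2 + j}}{-4 + j}$
$a{\left(d \right)} = \sqrt{-48 + d}$ ($a{\left(d \right)} = \sqrt{d - 48} = \sqrt{-48 + d}$)
$20505 + \left(a{\left(S{\left(-5,11 \right)} \right)} - -2181\right) = 20505 + \left(\sqrt{-48 + \frac{7 - -5 + 11 \left(-5\right)}{8 + 11^{2} - 66}} - -2181\right) = 20505 + \left(\sqrt{-48 + \frac{7 + 5 - 55}{8 + 121 - 66}} + 2181\right) = 20505 + \left(\sqrt{-48 + \frac{1}{63} \left(-43\right)} + 2181\right) = 20505 + \left(\sqrt{-48 - \frac{43}{63}} + 2181\right) = 20505 + \left(\sqrt{- \frac{3067}{63}} + 2181\right) = 20505 + \left(\frac{i \sqrt{21469}}{21} + 2181\right) = 20505 + \left(2181 + \frac{i \sqrt{21469}}{21}\right) = 22686 + \frac{i \sqrt{21469}}{21}$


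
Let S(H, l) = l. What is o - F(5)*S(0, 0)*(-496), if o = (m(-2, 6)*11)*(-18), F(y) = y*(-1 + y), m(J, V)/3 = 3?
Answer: -1782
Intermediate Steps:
m(J, V) = 9 (m(J, V) = 3*3 = 9)
o = -1782 (o = (9*11)*(-18) = 99*(-18) = -1782)
o - F(5)*S(0, 0)*(-496) = -1782 - (5*(-1 + 5))*0*(-496) = -1782 - (5*4)*0*(-496) = -1782 - 20*0*(-496) = -1782 - 0*(-496) = -1782 - 1*0 = -1782 + 0 = -1782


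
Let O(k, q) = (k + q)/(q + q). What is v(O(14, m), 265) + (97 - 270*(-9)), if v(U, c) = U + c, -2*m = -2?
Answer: 5599/2 ≈ 2799.5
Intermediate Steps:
m = 1 (m = -½*(-2) = 1)
O(k, q) = (k + q)/(2*q) (O(k, q) = (k + q)/((2*q)) = (k + q)*(1/(2*q)) = (k + q)/(2*q))
v(O(14, m), 265) + (97 - 270*(-9)) = ((½)*(14 + 1)/1 + 265) + (97 - 270*(-9)) = ((½)*1*15 + 265) + (97 + 2430) = (15/2 + 265) + 2527 = 545/2 + 2527 = 5599/2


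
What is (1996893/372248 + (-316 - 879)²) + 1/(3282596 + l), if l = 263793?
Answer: 23863222741456575/16710584968 ≈ 1.4280e+6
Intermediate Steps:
(1996893/372248 + (-316 - 879)²) + 1/(3282596 + l) = (1996893/372248 + (-316 - 879)²) + 1/(3282596 + 263793) = (1996893*(1/372248) + (-1195)²) + 1/3546389 = (1996893/372248 + 1428025) + 1/3546389 = 531581447093/372248 + 1/3546389 = 23863222741456575/16710584968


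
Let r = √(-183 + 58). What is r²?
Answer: -125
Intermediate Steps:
r = 5*I*√5 (r = √(-125) = 5*I*√5 ≈ 11.18*I)
r² = (5*I*√5)² = -125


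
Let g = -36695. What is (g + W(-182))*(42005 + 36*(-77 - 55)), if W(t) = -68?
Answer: -1369532039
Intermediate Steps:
(g + W(-182))*(42005 + 36*(-77 - 55)) = (-36695 - 68)*(42005 + 36*(-77 - 55)) = -36763*(42005 + 36*(-132)) = -36763*(42005 - 4752) = -36763*37253 = -1369532039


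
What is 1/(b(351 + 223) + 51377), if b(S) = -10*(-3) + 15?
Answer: 1/51422 ≈ 1.9447e-5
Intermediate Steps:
b(S) = 45 (b(S) = 30 + 15 = 45)
1/(b(351 + 223) + 51377) = 1/(45 + 51377) = 1/51422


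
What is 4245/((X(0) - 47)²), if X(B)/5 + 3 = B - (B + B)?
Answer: 4245/3844 ≈ 1.1043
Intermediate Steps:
X(B) = -15 - 5*B (X(B) = -15 + 5*(B - (B + B)) = -15 + 5*(B - 2*B) = -15 + 5*(-B) = -15 - 5*B)
4245/((X(0) - 47)²) = 4245/(((-15 - 5*0) - 47)²) = 4245/(((-15 + 0) - 47)²) = 4245/((-15 - 47)²) = 4245/((-62)²) = 4245/3844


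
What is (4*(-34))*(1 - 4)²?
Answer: -1224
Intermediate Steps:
(4*(-34))*(1 - 4)² = -136*(-3)² = -136*9 = -1224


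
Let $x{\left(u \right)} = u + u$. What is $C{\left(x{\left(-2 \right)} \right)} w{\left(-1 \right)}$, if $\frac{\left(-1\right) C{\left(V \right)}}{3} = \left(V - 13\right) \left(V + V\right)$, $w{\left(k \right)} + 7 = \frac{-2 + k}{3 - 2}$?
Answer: $4080$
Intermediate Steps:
$x{\left(u \right)} = 2 u$
$w{\left(k \right)} = -9 + k$ ($w{\left(k \right)} = -7 + \frac{-2 + k}{3 - 2} = -7 + \frac{-2 + k}{1} = -7 + \left(-2 + k\right) 1 = -7 + \left(-2 + k\right) = -9 + k$)
$C{\left(V \right)} = - 6 V \left(-13 + V\right)$ ($C{\left(V \right)} = - 3 \left(V - 13\right) \left(V + V\right) = - 3 \left(-13 + V\right) 2 V = - 3 \cdot 2 V \left(-13 + V\right) = - 6 V \left(-13 + V\right)$)
$C{\left(x{\left(-2 \right)} \right)} w{\left(-1 \right)} = 6 \cdot 2 \left(-2\right) \left(13 - 2 \left(-2\right)\right) \left(-9 - 1\right) = 6 \left(-4\right) \left(13 - -4\right) \left(-10\right) = 6 \left(-4\right) \left(13 + 4\right) \left(-10\right) = 6 \left(-4\right) 17 \left(-10\right) = \left(-408\right) \left(-10\right) = 4080$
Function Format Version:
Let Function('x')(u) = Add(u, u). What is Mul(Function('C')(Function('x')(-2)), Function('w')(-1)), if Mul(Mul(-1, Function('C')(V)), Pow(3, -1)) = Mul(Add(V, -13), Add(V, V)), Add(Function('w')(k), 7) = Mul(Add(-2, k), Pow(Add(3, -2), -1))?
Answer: 4080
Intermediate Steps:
Function('x')(u) = Mul(2, u)
Function('w')(k) = Add(-9, k) (Function('w')(k) = Add(-7, Mul(Add(-2, k), Pow(Add(3, -2), -1))) = Add(-7, Mul(Add(-2, k), Pow(1, -1))) = Add(-7, Mul(Add(-2, k), 1)) = Add(-7, Add(-2, k)) = Add(-9, k))
Function('C')(V) = Mul(-6, V, Add(-13, V)) (Function('C')(V) = Mul(-3, Mul(Add(V, -13), Add(V, V))) = Mul(-3, Mul(Add(-13, V), Mul(2, V))) = Mul(-3, Mul(2, V, Add(-13, V))) = Mul(-6, V, Add(-13, V)))
Mul(Function('C')(Function('x')(-2)), Function('w')(-1)) = Mul(Mul(6, Mul(2, -2), Add(13, Mul(-1, Mul(2, -2)))), Add(-9, -1)) = Mul(Mul(6, -4, Add(13, Mul(-1, -4))), -10) = Mul(Mul(6, -4, Add(13, 4)), -10) = Mul(Mul(6, -4, 17), -10) = Mul(-408, -10) = 4080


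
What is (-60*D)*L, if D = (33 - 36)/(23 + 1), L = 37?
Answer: 555/2 ≈ 277.50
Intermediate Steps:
D = -⅛ (D = -3/24 = -3*1/24 = -⅛ ≈ -0.12500)
(-60*D)*L = -60*(-⅛)*37 = (15/2)*37 = 555/2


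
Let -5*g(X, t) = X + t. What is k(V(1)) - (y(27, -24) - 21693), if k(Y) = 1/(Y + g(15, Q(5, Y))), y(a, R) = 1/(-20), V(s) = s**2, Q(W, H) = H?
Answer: 4772371/220 ≈ 21693.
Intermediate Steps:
y(a, R) = -1/20
g(X, t) = -X/5 - t/5 (g(X, t) = -(X + t)/5 = -X/5 - t/5)
k(Y) = 1/(-3 + 4*Y/5) (k(Y) = 1/(Y + (-1/5*15 - Y/5)) = 1/(Y + (-3 - Y/5)) = 1/(-3 + 4*Y/5))
k(V(1)) - (y(27, -24) - 21693) = 5/(-15 + 4*1**2) - (-1/20 - 21693) = 5/(-15 + 4*1) - 1*(-433861/20) = 5/(-15 + 4) + 433861/20 = 5/(-11) + 433861/20 = 5*(-1/11) + 433861/20 = -5/11 + 433861/20 = 4772371/220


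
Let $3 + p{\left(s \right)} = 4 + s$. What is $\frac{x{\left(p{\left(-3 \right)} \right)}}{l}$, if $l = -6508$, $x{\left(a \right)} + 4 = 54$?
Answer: $- \frac{25}{3254} \approx -0.0076829$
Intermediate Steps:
$p{\left(s \right)} = 1 + s$ ($p{\left(s \right)} = -3 + \left(4 + s\right) = 1 + s$)
$x{\left(a \right)} = 50$ ($x{\left(a \right)} = -4 + 54 = 50$)
$\frac{x{\left(p{\left(-3 \right)} \right)}}{l} = \frac{50}{-6508} = 50 \left(- \frac{1}{6508}\right) = - \frac{25}{3254}$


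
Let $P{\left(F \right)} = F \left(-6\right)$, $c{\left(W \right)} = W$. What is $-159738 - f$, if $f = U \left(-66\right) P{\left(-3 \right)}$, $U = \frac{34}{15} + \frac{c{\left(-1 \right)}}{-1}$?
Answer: $- \frac{779286}{5} \approx -1.5586 \cdot 10^{5}$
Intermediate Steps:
$P{\left(F \right)} = - 6 F$
$U = \frac{49}{15}$ ($U = \frac{34}{15} - \frac{1}{-1} = 34 \cdot \frac{1}{15} - -1 = \frac{34}{15} + 1 = \frac{49}{15} \approx 3.2667$)
$f = - \frac{19404}{5}$ ($f = \frac{49}{15} \left(-66\right) \left(\left(-6\right) \left(-3\right)\right) = \left(- \frac{1078}{5}\right) 18 = - \frac{19404}{5} \approx -3880.8$)
$-159738 - f = -159738 - - \frac{19404}{5} = -159738 + \frac{19404}{5} = - \frac{779286}{5}$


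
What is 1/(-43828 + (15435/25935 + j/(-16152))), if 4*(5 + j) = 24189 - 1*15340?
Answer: -5319392/233135873705 ≈ -2.2817e-5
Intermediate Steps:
j = 8829/4 (j = -5 + (24189 - 1*15340)/4 = -5 + (24189 - 15340)/4 = -5 + (1/4)*8849 = -5 + 8849/4 = 8829/4 ≈ 2207.3)
1/(-43828 + (15435/25935 + j/(-16152))) = 1/(-43828 + (15435/25935 + (8829/4)/(-16152))) = 1/(-43828 + (15435*(1/25935) + (8829/4)*(-1/16152))) = 1/(-43828 + (147/247 - 2943/21536)) = 1/(-43828 + 2438871/5319392) = 1/(-233135873705/5319392) = -5319392/233135873705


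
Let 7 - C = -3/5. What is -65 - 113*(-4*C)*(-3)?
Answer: -51853/5 ≈ -10371.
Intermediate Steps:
C = 38/5 (C = 7 - (-3)/5 = 7 - 1*(-3/5) = 7 + 3/5 = 38/5 ≈ 7.6000)
-65 - 113*(-4*C)*(-3) = -65 - 113*(-4*38/5)*(-3) = -65 - (-17176)*(-3)/5 = -65 - 113*456/5 = -65 - 51528/5 = -51853/5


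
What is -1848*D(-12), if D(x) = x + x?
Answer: 44352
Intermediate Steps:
D(x) = 2*x
-1848*D(-12) = -1848*2*(-12) = -1848*(-24) = -1*(-44352) = 44352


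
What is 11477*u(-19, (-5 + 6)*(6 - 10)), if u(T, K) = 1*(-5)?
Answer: -57385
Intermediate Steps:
u(T, K) = -5
11477*u(-19, (-5 + 6)*(6 - 10)) = 11477*(-5) = -57385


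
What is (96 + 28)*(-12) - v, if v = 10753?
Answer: -12241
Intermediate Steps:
(96 + 28)*(-12) - v = (96 + 28)*(-12) - 1*10753 = 124*(-12) - 10753 = -1488 - 10753 = -12241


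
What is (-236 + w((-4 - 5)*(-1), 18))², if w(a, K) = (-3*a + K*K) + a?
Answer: 4900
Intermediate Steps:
w(a, K) = K² - 2*a (w(a, K) = (-3*a + K²) + a = (K² - 3*a) + a = K² - 2*a)
(-236 + w((-4 - 5)*(-1), 18))² = (-236 + (18² - 2*(-4 - 5)*(-1)))² = (-236 + (324 - (-18)*(-1)))² = (-236 + (324 - 2*9))² = (-236 + (324 - 18))² = (-236 + 306)² = 70² = 4900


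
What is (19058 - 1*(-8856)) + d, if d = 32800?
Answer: 60714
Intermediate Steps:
(19058 - 1*(-8856)) + d = (19058 - 1*(-8856)) + 32800 = (19058 + 8856) + 32800 = 27914 + 32800 = 60714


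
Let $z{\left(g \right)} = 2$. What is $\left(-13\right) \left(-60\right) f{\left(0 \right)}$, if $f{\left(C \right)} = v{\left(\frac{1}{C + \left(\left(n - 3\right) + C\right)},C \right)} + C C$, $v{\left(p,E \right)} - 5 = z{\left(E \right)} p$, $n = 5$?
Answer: $4680$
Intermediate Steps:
$v{\left(p,E \right)} = 5 + 2 p$
$f{\left(C \right)} = 5 + C^{2} + \frac{2}{2 + 2 C}$ ($f{\left(C \right)} = \left(5 + \frac{2}{C + \left(\left(5 - 3\right) + C\right)}\right) + C C = \left(5 + \frac{2}{C + \left(2 + C\right)}\right) + C^{2} = \left(5 + \frac{2}{2 + 2 C}\right) + C^{2} = 5 + C^{2} + \frac{2}{2 + 2 C}$)
$\left(-13\right) \left(-60\right) f{\left(0 \right)} = \left(-13\right) \left(-60\right) \frac{1 + \left(1 + 0\right) \left(5 + 0^{2}\right)}{1 + 0} = 780 \frac{1 + 1 \left(5 + 0\right)}{1} = 780 \cdot 1 \left(1 + 1 \cdot 5\right) = 780 \cdot 1 \left(1 + 5\right) = 780 \cdot 1 \cdot 6 = 780 \cdot 6 = 4680$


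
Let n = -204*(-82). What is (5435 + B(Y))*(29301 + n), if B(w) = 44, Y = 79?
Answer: 252192891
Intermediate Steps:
n = 16728
(5435 + B(Y))*(29301 + n) = (5435 + 44)*(29301 + 16728) = 5479*46029 = 252192891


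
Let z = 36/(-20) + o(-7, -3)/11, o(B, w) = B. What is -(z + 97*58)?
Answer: -309296/55 ≈ -5623.6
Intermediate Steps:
z = -134/55 (z = 36/(-20) - 7/11 = 36*(-1/20) - 7*1/11 = -9/5 - 7/11 = -134/55 ≈ -2.4364)
-(z + 97*58) = -(-134/55 + 97*58) = -(-134/55 + 5626) = -1*309296/55 = -309296/55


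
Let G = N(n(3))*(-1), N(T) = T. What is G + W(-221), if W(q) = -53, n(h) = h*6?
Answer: -71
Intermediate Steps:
n(h) = 6*h
G = -18 (G = (6*3)*(-1) = 18*(-1) = -18)
G + W(-221) = -18 - 53 = -71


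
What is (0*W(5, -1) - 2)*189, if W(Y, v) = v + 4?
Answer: -378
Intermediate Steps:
W(Y, v) = 4 + v
(0*W(5, -1) - 2)*189 = (0*(4 - 1) - 2)*189 = (0*3 - 2)*189 = (0 - 2)*189 = -2*189 = -378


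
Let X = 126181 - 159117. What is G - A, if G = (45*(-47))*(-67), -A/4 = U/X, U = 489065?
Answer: 1166309905/8234 ≈ 1.4165e+5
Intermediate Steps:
X = -32936
A = 489065/8234 (A = -1956260/(-32936) = -1956260*(-1)/32936 = -4*(-489065/32936) = 489065/8234 ≈ 59.396)
G = 141705 (G = -2115*(-67) = 141705)
G - A = 141705 - 1*489065/8234 = 141705 - 489065/8234 = 1166309905/8234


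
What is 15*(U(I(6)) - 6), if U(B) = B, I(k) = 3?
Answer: -45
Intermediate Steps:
15*(U(I(6)) - 6) = 15*(3 - 6) = 15*(-3) = -45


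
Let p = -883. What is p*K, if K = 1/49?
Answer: -883/49 ≈ -18.020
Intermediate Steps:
K = 1/49 ≈ 0.020408
p*K = -883*1/49 = -883/49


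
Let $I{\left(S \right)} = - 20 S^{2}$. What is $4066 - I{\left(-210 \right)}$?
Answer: $886066$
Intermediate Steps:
$4066 - I{\left(-210 \right)} = 4066 - - 20 \left(-210\right)^{2} = 4066 - \left(-20\right) 44100 = 4066 - -882000 = 4066 + 882000 = 886066$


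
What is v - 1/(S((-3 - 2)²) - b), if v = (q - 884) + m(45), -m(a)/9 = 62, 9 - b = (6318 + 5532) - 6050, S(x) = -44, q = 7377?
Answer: 34108444/5747 ≈ 5935.0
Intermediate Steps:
b = -5791 (b = 9 - ((6318 + 5532) - 6050) = 9 - (11850 - 6050) = 9 - 1*5800 = 9 - 5800 = -5791)
m(a) = -558 (m(a) = -9*62 = -558)
v = 5935 (v = (7377 - 884) - 558 = 6493 - 558 = 5935)
v - 1/(S((-3 - 2)²) - b) = 5935 - 1/(-44 - 1*(-5791)) = 5935 - 1/(-44 + 5791) = 5935 - 1/5747 = 34108444/5747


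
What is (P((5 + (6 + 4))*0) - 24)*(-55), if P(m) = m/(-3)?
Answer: 1320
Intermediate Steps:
P(m) = -m/3 (P(m) = m*(-1/3) = -m/3)
(P((5 + (6 + 4))*0) - 24)*(-55) = (-(5 + (6 + 4))*0/3 - 24)*(-55) = (-(5 + 10)*0/3 - 24)*(-55) = (-5*0 - 24)*(-55) = (-1/3*0 - 24)*(-55) = (0 - 24)*(-55) = -24*(-55) = 1320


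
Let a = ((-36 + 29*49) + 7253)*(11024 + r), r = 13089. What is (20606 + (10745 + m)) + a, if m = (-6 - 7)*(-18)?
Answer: 208319679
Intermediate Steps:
m = 234 (m = -13*(-18) = 234)
a = 208288094 (a = ((-36 + 29*49) + 7253)*(11024 + 13089) = ((-36 + 1421) + 7253)*24113 = (1385 + 7253)*24113 = 8638*24113 = 208288094)
(20606 + (10745 + m)) + a = (20606 + (10745 + 234)) + 208288094 = (20606 + 10979) + 208288094 = 31585 + 208288094 = 208319679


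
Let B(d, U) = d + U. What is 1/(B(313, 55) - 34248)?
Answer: -1/33880 ≈ -2.9516e-5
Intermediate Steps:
B(d, U) = U + d
1/(B(313, 55) - 34248) = 1/((55 + 313) - 34248) = 1/(368 - 34248) = 1/(-33880) = -1/33880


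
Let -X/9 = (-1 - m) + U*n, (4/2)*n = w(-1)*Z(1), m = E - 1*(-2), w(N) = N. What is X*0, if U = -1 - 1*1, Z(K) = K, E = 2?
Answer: 0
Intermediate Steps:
m = 4 (m = 2 - 1*(-2) = 2 + 2 = 4)
n = -½ (n = (-1*1)/2 = (½)*(-1) = -½ ≈ -0.50000)
U = -2 (U = -1 - 1 = -2)
X = 36 (X = -9*((-1 - 1*4) - 2*(-½)) = -9*((-1 - 4) + 1) = -9*(-5 + 1) = -9*(-4) = 36)
X*0 = 36*0 = 0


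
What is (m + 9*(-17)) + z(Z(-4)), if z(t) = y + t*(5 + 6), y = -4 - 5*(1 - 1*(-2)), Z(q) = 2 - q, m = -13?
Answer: -119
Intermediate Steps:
y = -19 (y = -4 - 5*(1 + 2) = -4 - 5*3 = -4 - 15 = -19)
z(t) = -19 + 11*t (z(t) = -19 + t*(5 + 6) = -19 + t*11 = -19 + 11*t)
(m + 9*(-17)) + z(Z(-4)) = (-13 + 9*(-17)) + (-19 + 11*(2 - 1*(-4))) = (-13 - 153) + (-19 + 11*(2 + 4)) = -166 + (-19 + 11*6) = -166 + (-19 + 66) = -166 + 47 = -119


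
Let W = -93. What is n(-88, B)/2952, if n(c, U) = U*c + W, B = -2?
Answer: 83/2952 ≈ 0.028117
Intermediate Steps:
n(c, U) = -93 + U*c (n(c, U) = U*c - 93 = -93 + U*c)
n(-88, B)/2952 = (-93 - 2*(-88))/2952 = (-93 + 176)*(1/2952) = 83*(1/2952) = 83/2952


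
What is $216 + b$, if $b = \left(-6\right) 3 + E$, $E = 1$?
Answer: $199$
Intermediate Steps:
$b = -17$ ($b = \left(-6\right) 3 + 1 = -18 + 1 = -17$)
$216 + b = 216 - 17 = 199$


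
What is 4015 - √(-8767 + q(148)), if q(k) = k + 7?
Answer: 4015 - 2*I*√2153 ≈ 4015.0 - 92.801*I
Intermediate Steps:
q(k) = 7 + k
4015 - √(-8767 + q(148)) = 4015 - √(-8767 + (7 + 148)) = 4015 - √(-8767 + 155) = 4015 - √(-8612) = 4015 - 2*I*√2153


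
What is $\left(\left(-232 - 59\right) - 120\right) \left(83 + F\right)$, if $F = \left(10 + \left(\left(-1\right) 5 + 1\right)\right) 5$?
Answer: $-46443$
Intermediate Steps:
$F = 30$ ($F = \left(10 + \left(-5 + 1\right)\right) 5 = \left(10 - 4\right) 5 = 6 \cdot 5 = 30$)
$\left(\left(-232 - 59\right) - 120\right) \left(83 + F\right) = \left(\left(-232 - 59\right) - 120\right) \left(83 + 30\right) = \left(-291 - 120\right) 113 = \left(-411\right) 113 = -46443$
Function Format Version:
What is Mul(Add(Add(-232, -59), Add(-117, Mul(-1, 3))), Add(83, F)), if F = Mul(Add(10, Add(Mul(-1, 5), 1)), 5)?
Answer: -46443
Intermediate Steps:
F = 30 (F = Mul(Add(10, Add(-5, 1)), 5) = Mul(Add(10, -4), 5) = Mul(6, 5) = 30)
Mul(Add(Add(-232, -59), Add(-117, Mul(-1, 3))), Add(83, F)) = Mul(Add(Add(-232, -59), Add(-117, Mul(-1, 3))), Add(83, 30)) = Mul(Add(-291, Add(-117, -3)), 113) = Mul(Add(-291, -120), 113) = Mul(-411, 113) = -46443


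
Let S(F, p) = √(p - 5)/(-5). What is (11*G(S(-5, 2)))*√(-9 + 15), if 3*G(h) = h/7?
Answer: -11*I*√2/35 ≈ -0.44447*I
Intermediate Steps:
S(F, p) = -√(-5 + p)/5 (S(F, p) = √(-5 + p)*(-⅕) = -√(-5 + p)/5)
G(h) = h/21 (G(h) = (h/7)/3 = h/21)
(11*G(S(-5, 2)))*√(-9 + 15) = (11*((-√(-5 + 2)/5)/21))*√(-9 + 15) = (11*((-I*√3/5)/21))*√6 = (11*(-I*√3/105))*√6 = (-11*I*√3/105)*√6 = -11*I*√2/35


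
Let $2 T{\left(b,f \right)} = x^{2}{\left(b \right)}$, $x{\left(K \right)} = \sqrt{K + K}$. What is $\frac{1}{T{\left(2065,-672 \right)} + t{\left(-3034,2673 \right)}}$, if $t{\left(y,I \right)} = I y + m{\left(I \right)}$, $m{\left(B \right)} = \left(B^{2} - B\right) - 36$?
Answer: $- \frac{1}{965597} \approx -1.0356 \cdot 10^{-6}$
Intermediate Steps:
$m{\left(B \right)} = -36 + B^{2} - B$
$x{\left(K \right)} = \sqrt{2} \sqrt{K}$ ($x{\left(K \right)} = \sqrt{2 K} = \sqrt{2} \sqrt{K}$)
$t{\left(y,I \right)} = -36 + I^{2} - I + I y$ ($t{\left(y,I \right)} = I y - \left(36 + I - I^{2}\right) = -36 + I^{2} - I + I y$)
$T{\left(b,f \right)} = b$ ($T{\left(b,f \right)} = \frac{\left(\sqrt{2} \sqrt{b}\right)^{2}}{2} = \frac{2 b}{2} = b$)
$\frac{1}{T{\left(2065,-672 \right)} + t{\left(-3034,2673 \right)}} = \frac{1}{2065 + \left(-36 + 2673^{2} - 2673 + 2673 \left(-3034\right)\right)} = \frac{1}{2065 - 967662} = \frac{1}{-965597} = - \frac{1}{965597}$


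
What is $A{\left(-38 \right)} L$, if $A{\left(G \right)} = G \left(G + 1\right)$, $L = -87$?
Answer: $-122322$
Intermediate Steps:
$A{\left(G \right)} = G \left(1 + G\right)$
$A{\left(-38 \right)} L = - 38 \left(1 - 38\right) \left(-87\right) = \left(-38\right) \left(-37\right) \left(-87\right) = 1406 \left(-87\right) = -122322$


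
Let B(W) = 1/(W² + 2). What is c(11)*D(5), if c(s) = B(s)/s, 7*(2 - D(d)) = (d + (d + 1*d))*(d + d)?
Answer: -136/9471 ≈ -0.014360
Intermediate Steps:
B(W) = 1/(2 + W²)
D(d) = 2 - 6*d²/7 (D(d) = 2 - (d + (d + 1*d))*(d + d)/7 = 2 - (d + (d + d))*2*d/7 = 2 - (d + 2*d)*2*d/7 = 2 - 3*d*2*d/7 = 2 - 6*d²/7)
c(s) = 1/(s*(2 + s²)) (c(s) = 1/((2 + s²)*s) = 1/(s*(2 + s²)))
c(11)*D(5) = (1/(11*(2 + 11²)))*(2 - 6/7*5²) = (1/(11*(2 + 121)))*(2 - 6/7*25) = ((1/11)/123)*(2 - 150/7) = ((1/11)*(1/123))*(-136/7) = (1/1353)*(-136/7) = -136/9471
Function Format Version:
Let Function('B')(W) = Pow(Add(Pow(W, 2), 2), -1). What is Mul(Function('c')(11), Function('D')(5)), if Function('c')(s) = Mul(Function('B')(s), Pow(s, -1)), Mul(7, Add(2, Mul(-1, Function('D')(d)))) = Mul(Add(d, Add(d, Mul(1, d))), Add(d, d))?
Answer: Rational(-136, 9471) ≈ -0.014360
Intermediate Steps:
Function('B')(W) = Pow(Add(2, Pow(W, 2)), -1)
Function('D')(d) = Add(2, Mul(Rational(-6, 7), Pow(d, 2))) (Function('D')(d) = Add(2, Mul(Rational(-1, 7), Mul(Add(d, Add(d, Mul(1, d))), Add(d, d)))) = Add(2, Mul(Rational(-1, 7), Mul(Add(d, Add(d, d)), Mul(2, d)))) = Add(2, Mul(Rational(-1, 7), Mul(Add(d, Mul(2, d)), Mul(2, d)))) = Add(2, Mul(Rational(-1, 7), Mul(Mul(3, d), Mul(2, d)))) = Add(2, Mul(Rational(-1, 7), Mul(6, Pow(d, 2)))) = Add(2, Mul(Rational(-6, 7), Pow(d, 2))))
Function('c')(s) = Mul(Pow(s, -1), Pow(Add(2, Pow(s, 2)), -1)) (Function('c')(s) = Mul(Pow(Add(2, Pow(s, 2)), -1), Pow(s, -1)) = Mul(Pow(s, -1), Pow(Add(2, Pow(s, 2)), -1)))
Mul(Function('c')(11), Function('D')(5)) = Mul(Mul(Pow(11, -1), Pow(Add(2, Pow(11, 2)), -1)), Add(2, Mul(Rational(-6, 7), Pow(5, 2)))) = Mul(Mul(Rational(1, 11), Pow(Add(2, 121), -1)), Add(2, Mul(Rational(-6, 7), 25))) = Mul(Mul(Rational(1, 11), Pow(123, -1)), Add(2, Rational(-150, 7))) = Mul(Mul(Rational(1, 11), Rational(1, 123)), Rational(-136, 7)) = Mul(Rational(1, 1353), Rational(-136, 7)) = Rational(-136, 9471)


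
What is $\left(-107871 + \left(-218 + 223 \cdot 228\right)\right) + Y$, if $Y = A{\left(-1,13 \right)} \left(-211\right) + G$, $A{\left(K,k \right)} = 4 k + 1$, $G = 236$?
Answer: $-68192$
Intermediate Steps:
$A{\left(K,k \right)} = 1 + 4 k$
$Y = -10947$ ($Y = \left(1 + 4 \cdot 13\right) \left(-211\right) + 236 = \left(1 + 52\right) \left(-211\right) + 236 = 53 \left(-211\right) + 236 = -11183 + 236 = -10947$)
$\left(-107871 + \left(-218 + 223 \cdot 228\right)\right) + Y = \left(-107871 + \left(-218 + 223 \cdot 228\right)\right) - 10947 = \left(-107871 + \left(-218 + 50844\right)\right) - 10947 = \left(-107871 + 50626\right) - 10947 = -57245 - 10947 = -68192$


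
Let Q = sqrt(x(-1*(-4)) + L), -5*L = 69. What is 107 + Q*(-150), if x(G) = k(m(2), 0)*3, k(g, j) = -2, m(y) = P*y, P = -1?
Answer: 107 - 90*I*sqrt(55) ≈ 107.0 - 667.46*I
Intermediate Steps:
m(y) = -y
L = -69/5 (L = -1/5*69 = -69/5 ≈ -13.800)
x(G) = -6 (x(G) = -2*3 = -6)
Q = 3*I*sqrt(55)/5 (Q = sqrt(-6 - 69/5) = sqrt(-99/5) = 3*I*sqrt(55)/5 ≈ 4.4497*I)
107 + Q*(-150) = 107 + (3*I*sqrt(55)/5)*(-150) = 107 - 90*I*sqrt(55)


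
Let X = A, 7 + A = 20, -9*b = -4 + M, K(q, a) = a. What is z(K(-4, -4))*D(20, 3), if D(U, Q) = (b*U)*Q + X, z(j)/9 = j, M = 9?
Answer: 732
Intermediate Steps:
z(j) = 9*j
b = -5/9 (b = -(-4 + 9)/9 = -⅑*5 = -5/9 ≈ -0.55556)
A = 13 (A = -7 + 20 = 13)
X = 13
D(U, Q) = 13 - 5*Q*U/9 (D(U, Q) = (-5*U/9)*Q + 13 = -5*Q*U/9 + 13 = 13 - 5*Q*U/9)
z(K(-4, -4))*D(20, 3) = (9*(-4))*(13 - 5/9*3*20) = -36*(13 - 100/3) = -36*(-61/3) = 732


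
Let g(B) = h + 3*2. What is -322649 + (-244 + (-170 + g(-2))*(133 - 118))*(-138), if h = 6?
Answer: 38083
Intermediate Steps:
g(B) = 12 (g(B) = 6 + 3*2 = 6 + 6 = 12)
-322649 + (-244 + (-170 + g(-2))*(133 - 118))*(-138) = -322649 + (-244 + (-170 + 12)*(133 - 118))*(-138) = -322649 + (-244 - 158*15)*(-138) = -322649 + (-244 - 2370)*(-138) = -322649 - 2614*(-138) = -322649 + 360732 = 38083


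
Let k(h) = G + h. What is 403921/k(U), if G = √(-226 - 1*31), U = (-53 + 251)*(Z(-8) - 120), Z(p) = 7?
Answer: -9037328454/500596133 - 403921*I*√257/500596133 ≈ -18.053 - 0.012935*I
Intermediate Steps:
U = -22374 (U = (-53 + 251)*(7 - 120) = 198*(-113) = -22374)
G = I*√257 (G = √(-226 - 31) = √(-257) = I*√257 ≈ 16.031*I)
k(h) = h + I*√257 (k(h) = I*√257 + h = h + I*√257)
403921/k(U) = 403921/(-22374 + I*√257)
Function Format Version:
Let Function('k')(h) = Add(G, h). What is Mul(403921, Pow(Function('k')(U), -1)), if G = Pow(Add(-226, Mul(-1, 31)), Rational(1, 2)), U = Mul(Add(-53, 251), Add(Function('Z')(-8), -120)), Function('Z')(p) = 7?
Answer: Add(Rational(-9037328454, 500596133), Mul(Rational(-403921, 500596133), I, Pow(257, Rational(1, 2)))) ≈ Add(-18.053, Mul(-0.012935, I))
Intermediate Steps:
U = -22374 (U = Mul(Add(-53, 251), Add(7, -120)) = Mul(198, -113) = -22374)
G = Mul(I, Pow(257, Rational(1, 2))) (G = Pow(Add(-226, -31), Rational(1, 2)) = Pow(-257, Rational(1, 2)) = Mul(I, Pow(257, Rational(1, 2))) ≈ Mul(16.031, I))
Function('k')(h) = Add(h, Mul(I, Pow(257, Rational(1, 2)))) (Function('k')(h) = Add(Mul(I, Pow(257, Rational(1, 2))), h) = Add(h, Mul(I, Pow(257, Rational(1, 2)))))
Mul(403921, Pow(Function('k')(U), -1)) = Mul(403921, Pow(Add(-22374, Mul(I, Pow(257, Rational(1, 2)))), -1))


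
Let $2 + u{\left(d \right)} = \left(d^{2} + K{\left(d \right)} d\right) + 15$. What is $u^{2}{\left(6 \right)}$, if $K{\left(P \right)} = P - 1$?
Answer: $6241$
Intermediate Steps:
$K{\left(P \right)} = -1 + P$
$u{\left(d \right)} = 13 + d^{2} + d \left(-1 + d\right)$ ($u{\left(d \right)} = -2 + \left(\left(d^{2} + \left(-1 + d\right) d\right) + 15\right) = -2 + \left(\left(d^{2} + d \left(-1 + d\right)\right) + 15\right) = -2 + \left(15 + d^{2} + d \left(-1 + d\right)\right) = 13 + d^{2} + d \left(-1 + d\right)$)
$u^{2}{\left(6 \right)} = \left(13 - 6 + 2 \cdot 6^{2}\right)^{2} = \left(13 - 6 + 2 \cdot 36\right)^{2} = \left(13 - 6 + 72\right)^{2} = 79^{2} = 6241$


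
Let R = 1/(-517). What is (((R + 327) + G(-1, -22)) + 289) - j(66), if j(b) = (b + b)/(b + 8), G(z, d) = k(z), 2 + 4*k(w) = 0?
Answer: 23479481/38258 ≈ 613.71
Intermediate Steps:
k(w) = -½ (k(w) = -½ + (¼)*0 = -½ + 0 = -½)
G(z, d) = -½
R = -1/517 ≈ -0.0019342
j(b) = 2*b/(8 + b) (j(b) = (2*b)/(8 + b) = 2*b/(8 + b))
(((R + 327) + G(-1, -22)) + 289) - j(66) = (((-1/517 + 327) - ½) + 289) - 2*66/(8 + 66) = ((169058/517 - ½) + 289) - 2*66/74 = (337599/1034 + 289) - 2*66/74 = 636425/1034 - 1*66/37 = 636425/1034 - 66/37 = 23479481/38258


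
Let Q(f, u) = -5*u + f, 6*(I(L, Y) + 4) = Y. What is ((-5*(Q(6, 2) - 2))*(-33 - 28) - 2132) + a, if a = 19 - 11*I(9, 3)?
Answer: -7809/2 ≈ -3904.5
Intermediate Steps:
I(L, Y) = -4 + Y/6
Q(f, u) = f - 5*u
a = 115/2 (a = 19 - 11*(-4 + (⅙)*3) = 19 - 11*(-4 + ½) = 19 - 11*(-7/2) = 19 + 77/2 = 115/2 ≈ 57.500)
((-5*(Q(6, 2) - 2))*(-33 - 28) - 2132) + a = ((-5*((6 - 5*2) - 2))*(-33 - 28) - 2132) + 115/2 = (-5*((6 - 10) - 2)*(-61) - 2132) + 115/2 = (-5*(-4 - 2)*(-61) - 2132) + 115/2 = (-5*(-6)*(-61) - 2132) + 115/2 = (30*(-61) - 2132) + 115/2 = (-1830 - 2132) + 115/2 = -3962 + 115/2 = -7809/2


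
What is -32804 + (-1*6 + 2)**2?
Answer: -32788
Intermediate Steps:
-32804 + (-1*6 + 2)**2 = -32804 + (-6 + 2)**2 = -32804 + (-4)**2 = -32804 + 16 = -32788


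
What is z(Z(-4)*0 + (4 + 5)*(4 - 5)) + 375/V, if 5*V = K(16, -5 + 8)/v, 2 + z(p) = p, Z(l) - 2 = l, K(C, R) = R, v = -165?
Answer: -103136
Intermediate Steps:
Z(l) = 2 + l
z(p) = -2 + p
V = -1/275 (V = ((-5 + 8)/(-165))/5 = (3*(-1/165))/5 = (1/5)*(-1/55) = -1/275 ≈ -0.0036364)
z(Z(-4)*0 + (4 + 5)*(4 - 5)) + 375/V = (-2 + ((2 - 4)*0 + (4 + 5)*(4 - 5))) + 375/(-1/275) = (-2 + (-2*0 + 9*(-1))) + 375*(-275) = (-2 + (0 - 9)) - 103125 = (-2 - 9) - 103125 = -11 - 103125 = -103136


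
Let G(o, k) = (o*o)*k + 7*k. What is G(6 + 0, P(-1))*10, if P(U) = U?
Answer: -430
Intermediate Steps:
G(o, k) = 7*k + k*o**2 (G(o, k) = o**2*k + 7*k = k*o**2 + 7*k = 7*k + k*o**2)
G(6 + 0, P(-1))*10 = -(7 + (6 + 0)**2)*10 = -(7 + 6**2)*10 = -(7 + 36)*10 = -1*43*10 = -43*10 = -430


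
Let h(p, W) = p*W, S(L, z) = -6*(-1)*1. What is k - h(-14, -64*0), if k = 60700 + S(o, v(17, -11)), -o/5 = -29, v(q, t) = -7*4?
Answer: 60706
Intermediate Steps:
v(q, t) = -28
o = 145 (o = -5*(-29) = 145)
S(L, z) = 6 (S(L, z) = 6*1 = 6)
h(p, W) = W*p
k = 60706 (k = 60700 + 6 = 60706)
k - h(-14, -64*0) = 60706 - (-64*0)*(-14) = 60706 - 0*(-14) = 60706 - 1*0 = 60706 + 0 = 60706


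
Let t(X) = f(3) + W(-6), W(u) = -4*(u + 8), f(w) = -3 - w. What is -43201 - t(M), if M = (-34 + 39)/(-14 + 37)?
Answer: -43187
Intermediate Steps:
M = 5/23 ≈ 0.21739
W(u) = -32 - 4*u (W(u) = -4*(8 + u) = -32 - 4*u)
t(X) = -14 (t(X) = (-3 - 1*3) + (-32 - 4*(-6)) = (-3 - 3) + (-32 + 24) = -6 - 8 = -14)
-43201 - t(M) = -43201 - 1*(-14) = -43201 + 14 = -43187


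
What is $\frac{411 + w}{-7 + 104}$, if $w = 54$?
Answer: $\frac{465}{97} \approx 4.7938$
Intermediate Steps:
$\frac{411 + w}{-7 + 104} = \frac{411 + 54}{-7 + 104} = \frac{465}{97}$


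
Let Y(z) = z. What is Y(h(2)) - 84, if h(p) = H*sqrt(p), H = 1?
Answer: -84 + sqrt(2) ≈ -82.586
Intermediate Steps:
h(p) = sqrt(p) (h(p) = 1*sqrt(p) = sqrt(p))
Y(h(2)) - 84 = sqrt(2) - 84 = -84 + sqrt(2)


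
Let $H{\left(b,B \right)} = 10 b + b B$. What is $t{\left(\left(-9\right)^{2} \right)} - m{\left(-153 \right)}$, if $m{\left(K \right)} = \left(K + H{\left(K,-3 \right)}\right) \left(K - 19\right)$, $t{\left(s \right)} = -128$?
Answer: $-210656$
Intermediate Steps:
$H{\left(b,B \right)} = 10 b + B b$
$m{\left(K \right)} = 8 K \left(-19 + K\right)$ ($m{\left(K \right)} = \left(K + K \left(10 - 3\right)\right) \left(K - 19\right) = \left(K + K 7\right) \left(-19 + K\right) = \left(K + 7 K\right) \left(-19 + K\right) = 8 K \left(-19 + K\right)$)
$t{\left(\left(-9\right)^{2} \right)} - m{\left(-153 \right)} = -128 - 8 \left(-153\right) \left(-19 - 153\right) = -128 - 8 \left(-153\right) \left(-172\right) = -128 - 210528 = -210656$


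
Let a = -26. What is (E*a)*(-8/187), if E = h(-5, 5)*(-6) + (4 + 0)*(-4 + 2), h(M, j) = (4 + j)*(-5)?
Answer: 54496/187 ≈ 291.42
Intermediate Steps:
h(M, j) = -20 - 5*j
E = 262 (E = (-20 - 5*5)*(-6) + (4 + 0)*(-4 + 2) = (-20 - 25)*(-6) + 4*(-2) = -45*(-6) - 8 = 270 - 8 = 262)
(E*a)*(-8/187) = (262*(-26))*(-8/187) = -(-54496)/187 = -6812*(-8/187) = 54496/187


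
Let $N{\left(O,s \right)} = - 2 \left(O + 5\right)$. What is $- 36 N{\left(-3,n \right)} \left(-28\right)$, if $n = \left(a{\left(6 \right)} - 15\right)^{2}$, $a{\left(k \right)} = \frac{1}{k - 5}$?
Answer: $-4032$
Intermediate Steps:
$a{\left(k \right)} = \frac{1}{-5 + k}$
$n = 196$ ($n = \left(\frac{1}{-5 + 6} - 15\right)^{2} = \left(1^{-1} - 15\right)^{2} = \left(1 - 15\right)^{2} = \left(-14\right)^{2} = 196$)
$N{\left(O,s \right)} = -10 - 2 O$ ($N{\left(O,s \right)} = - 2 \left(5 + O\right) = -10 - 2 O$)
$- 36 N{\left(-3,n \right)} \left(-28\right) = - 36 \left(-10 - -6\right) \left(-28\right) = - 36 \left(-10 + 6\right) \left(-28\right) = \left(-36\right) \left(-4\right) \left(-28\right) = 144 \left(-28\right) = -4032$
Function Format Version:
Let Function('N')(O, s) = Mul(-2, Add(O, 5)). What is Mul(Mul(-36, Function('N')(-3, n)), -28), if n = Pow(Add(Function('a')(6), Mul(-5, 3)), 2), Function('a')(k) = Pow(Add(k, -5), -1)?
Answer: -4032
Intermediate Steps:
Function('a')(k) = Pow(Add(-5, k), -1)
n = 196 (n = Pow(Add(Pow(Add(-5, 6), -1), Mul(-5, 3)), 2) = Pow(Add(Pow(1, -1), -15), 2) = Pow(Add(1, -15), 2) = Pow(-14, 2) = 196)
Function('N')(O, s) = Add(-10, Mul(-2, O)) (Function('N')(O, s) = Mul(-2, Add(5, O)) = Add(-10, Mul(-2, O)))
Mul(Mul(-36, Function('N')(-3, n)), -28) = Mul(Mul(-36, Add(-10, Mul(-2, -3))), -28) = Mul(Mul(-36, Add(-10, 6)), -28) = Mul(Mul(-36, -4), -28) = Mul(144, -28) = -4032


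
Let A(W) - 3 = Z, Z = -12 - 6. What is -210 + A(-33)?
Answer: -225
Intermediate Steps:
Z = -18
A(W) = -15 (A(W) = 3 - 18 = -15)
-210 + A(-33) = -210 - 15 = -225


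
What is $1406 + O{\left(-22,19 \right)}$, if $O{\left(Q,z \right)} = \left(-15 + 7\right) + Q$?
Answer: $1376$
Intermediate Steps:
$O{\left(Q,z \right)} = -8 + Q$
$1406 + O{\left(-22,19 \right)} = 1406 - 30 = 1376$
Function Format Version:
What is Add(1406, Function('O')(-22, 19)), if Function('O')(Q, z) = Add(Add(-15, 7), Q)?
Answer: 1376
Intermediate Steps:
Function('O')(Q, z) = Add(-8, Q)
Add(1406, Function('O')(-22, 19)) = Add(1406, Add(-8, -22)) = Add(1406, -30) = 1376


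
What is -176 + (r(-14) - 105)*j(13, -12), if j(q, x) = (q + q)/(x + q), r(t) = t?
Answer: -3270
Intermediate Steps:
j(q, x) = 2*q/(q + x) (j(q, x) = (2*q)/(q + x) = 2*q/(q + x))
-176 + (r(-14) - 105)*j(13, -12) = -176 + (-14 - 105)*(2*13/(13 - 12)) = -176 - 238*13/1 = -176 - 238*13 = -176 - 119*26 = -176 - 3094 = -3270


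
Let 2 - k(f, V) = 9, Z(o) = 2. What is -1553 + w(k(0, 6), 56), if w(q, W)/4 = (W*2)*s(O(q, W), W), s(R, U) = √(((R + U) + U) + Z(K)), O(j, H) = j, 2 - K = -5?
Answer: -1553 + 448*√107 ≈ 3081.1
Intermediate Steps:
K = 7 (K = 2 - 1*(-5) = 2 + 5 = 7)
k(f, V) = -7 (k(f, V) = 2 - 1*9 = 2 - 9 = -7)
s(R, U) = √(2 + R + 2*U) (s(R, U) = √(((R + U) + U) + 2) = √((R + 2*U) + 2) = √(2 + R + 2*U))
w(q, W) = 8*W*√(2 + q + 2*W) (w(q, W) = 4*((W*2)*√(2 + q + 2*W)) = 4*((2*W)*√(2 + q + 2*W)) = 4*(2*W*√(2 + q + 2*W)) = 8*W*√(2 + q + 2*W))
-1553 + w(k(0, 6), 56) = -1553 + 8*56*√(2 - 7 + 2*56) = -1553 + 8*56*√(2 - 7 + 112) = -1553 + 8*56*√107 = -1553 + 448*√107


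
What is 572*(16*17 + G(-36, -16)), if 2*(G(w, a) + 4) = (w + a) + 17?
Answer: 143286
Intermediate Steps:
G(w, a) = 9/2 + a/2 + w/2 (G(w, a) = -4 + ((w + a) + 17)/2 = -4 + ((a + w) + 17)/2 = -4 + (17 + a + w)/2 = -4 + (17/2 + a/2 + w/2) = 9/2 + a/2 + w/2)
572*(16*17 + G(-36, -16)) = 572*(16*17 + (9/2 + (1/2)*(-16) + (1/2)*(-36))) = 572*(272 + (9/2 - 8 - 18)) = 572*(272 - 43/2) = 572*(501/2) = 143286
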